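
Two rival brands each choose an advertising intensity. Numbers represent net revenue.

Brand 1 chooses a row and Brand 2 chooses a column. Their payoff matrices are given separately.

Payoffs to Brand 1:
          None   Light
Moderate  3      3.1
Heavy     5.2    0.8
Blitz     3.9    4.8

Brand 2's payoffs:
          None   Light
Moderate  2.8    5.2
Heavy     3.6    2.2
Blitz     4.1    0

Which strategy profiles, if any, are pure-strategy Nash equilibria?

(Moderate, None): Brand 1 can switch to Heavy (3 → 5.2). Not NE.
(Moderate, Light): Brand 1 can switch to Blitz (3.1 → 4.8). Not NE.
(Heavy, None): Brand 1 gets 5.2, best alternative 3.9; Brand 2 gets 3.6, best alternative 2.2. No profitable deviation — NE.
(Heavy, Light): Brand 1 can switch to Moderate (0.8 → 3.1). Not NE.
(Blitz, None): Brand 1 can switch to Heavy (3.9 → 5.2). Not NE.
(Blitz, Light): Brand 2 can switch to None (0 → 4.1). Not NE.

Pure NE: (Heavy, None)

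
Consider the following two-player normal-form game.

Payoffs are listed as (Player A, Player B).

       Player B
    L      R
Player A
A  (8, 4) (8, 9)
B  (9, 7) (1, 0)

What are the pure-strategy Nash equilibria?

The pure Nash equilibria are (A, R) and (B, L).

Check each profile: it is a Nash equilibrium iff no player can strictly gain by switching unilaterally.
(A, L): Player A can switch to B (8 → 9). Not NE.
(A, R): Player A gets 8, best alternative 1; Player B gets 9, best alternative 4. No profitable deviation — NE.
(B, L): Player A gets 9, best alternative 8; Player B gets 7, best alternative 0. No profitable deviation — NE.
(B, R): Player A can switch to A (1 → 8). Not NE.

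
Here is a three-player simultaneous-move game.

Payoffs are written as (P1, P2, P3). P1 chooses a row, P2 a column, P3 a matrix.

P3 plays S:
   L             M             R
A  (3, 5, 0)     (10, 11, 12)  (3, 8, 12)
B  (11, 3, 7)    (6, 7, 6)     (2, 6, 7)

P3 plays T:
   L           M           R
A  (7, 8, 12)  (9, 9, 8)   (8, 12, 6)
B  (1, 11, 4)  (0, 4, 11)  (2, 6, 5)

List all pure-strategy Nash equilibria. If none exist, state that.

For each player, find the best response to each opponent profile; mutual best responses are the pure NE.
P1 against (L, S): payoffs 3, 11 → best response B.
P1 against (L, T): payoffs 7, 1 → best response A.
P1 against (M, S): payoffs 10, 6 → best response A.
P1 against (M, T): payoffs 9, 0 → best response A.
P1 against (R, S): payoffs 3, 2 → best response A.
P1 against (R, T): payoffs 8, 2 → best response A.
P2 against (A, S): payoffs 5, 11, 8 → best response M.
P2 against (A, T): payoffs 8, 9, 12 → best response R.
P2 against (B, S): payoffs 3, 7, 6 → best response M.
P2 against (B, T): payoffs 11, 4, 6 → best response L.
P3 against (A, L): payoffs 0, 12 → best response T.
P3 against (A, M): payoffs 12, 8 → best response S.
P3 against (A, R): payoffs 12, 6 → best response S.
P3 against (B, L): payoffs 7, 4 → best response S.
P3 against (B, M): payoffs 6, 11 → best response T.
P3 against (B, R): payoffs 7, 5 → best response S.
Mutual best responses: (A, M, S).

(A, M, S)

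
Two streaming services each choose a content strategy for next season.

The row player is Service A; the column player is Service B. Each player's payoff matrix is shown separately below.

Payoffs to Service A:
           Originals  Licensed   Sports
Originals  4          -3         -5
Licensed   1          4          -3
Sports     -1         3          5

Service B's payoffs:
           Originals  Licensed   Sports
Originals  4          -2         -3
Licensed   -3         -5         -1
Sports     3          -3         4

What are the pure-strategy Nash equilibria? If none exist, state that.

Mark each player's best response to every combination of opponents' strategies; a profile where every player is best-responding is a pure Nash equilibrium.
Service A against Originals: payoffs 4, 1, -1 → best response Originals.
Service A against Licensed: payoffs -3, 4, 3 → best response Licensed.
Service A against Sports: payoffs -5, -3, 5 → best response Sports.
Service B against Originals: payoffs 4, -2, -3 → best response Originals.
Service B against Licensed: payoffs -3, -5, -1 → best response Sports.
Service B against Sports: payoffs 3, -3, 4 → best response Sports.
Mutual best responses: (Originals, Originals); (Sports, Sports).

(Originals, Originals) and (Sports, Sports)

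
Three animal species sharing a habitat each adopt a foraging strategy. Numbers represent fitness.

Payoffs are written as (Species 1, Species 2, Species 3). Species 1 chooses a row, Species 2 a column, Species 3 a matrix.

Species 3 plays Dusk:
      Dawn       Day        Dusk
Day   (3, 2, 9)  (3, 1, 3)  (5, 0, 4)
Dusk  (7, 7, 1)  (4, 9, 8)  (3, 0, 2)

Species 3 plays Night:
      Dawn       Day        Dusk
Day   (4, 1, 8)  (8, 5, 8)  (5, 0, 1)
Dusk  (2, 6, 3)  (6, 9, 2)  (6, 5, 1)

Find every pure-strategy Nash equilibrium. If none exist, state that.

Species 1 against (Dawn, Dusk): payoffs 3, 7 → best response Dusk.
Species 1 against (Dawn, Night): payoffs 4, 2 → best response Day.
Species 1 against (Day, Dusk): payoffs 3, 4 → best response Dusk.
Species 1 against (Day, Night): payoffs 8, 6 → best response Day.
Species 1 against (Dusk, Dusk): payoffs 5, 3 → best response Day.
Species 1 against (Dusk, Night): payoffs 5, 6 → best response Dusk.
Species 2 against (Day, Dusk): payoffs 2, 1, 0 → best response Dawn.
Species 2 against (Day, Night): payoffs 1, 5, 0 → best response Day.
Species 2 against (Dusk, Dusk): payoffs 7, 9, 0 → best response Day.
Species 2 against (Dusk, Night): payoffs 6, 9, 5 → best response Day.
Species 3 against (Day, Dawn): payoffs 9, 8 → best response Dusk.
Species 3 against (Day, Day): payoffs 3, 8 → best response Night.
Species 3 against (Day, Dusk): payoffs 4, 1 → best response Dusk.
Species 3 against (Dusk, Dawn): payoffs 1, 3 → best response Night.
Species 3 against (Dusk, Day): payoffs 8, 2 → best response Dusk.
Species 3 against (Dusk, Dusk): payoffs 2, 1 → best response Dusk.
Mutual best responses: (Day, Day, Night); (Dusk, Day, Dusk).

(Day, Day, Night) and (Dusk, Day, Dusk)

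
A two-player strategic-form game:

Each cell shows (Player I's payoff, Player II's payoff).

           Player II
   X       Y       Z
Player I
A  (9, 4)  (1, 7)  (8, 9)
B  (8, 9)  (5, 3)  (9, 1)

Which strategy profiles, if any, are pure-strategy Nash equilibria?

For each strategy profile, look for a profitable unilateral deviation.
(A, X): Player II can switch to Y (4 → 7). Not NE.
(A, Y): Player I can switch to B (1 → 5). Not NE.
(A, Z): Player I can switch to B (8 → 9). Not NE.
(B, X): Player I can switch to A (8 → 9). Not NE.
(B, Y): Player II can switch to X (3 → 9). Not NE.
(B, Z): Player II can switch to X (1 → 9). Not NE.

No pure-strategy Nash equilibrium.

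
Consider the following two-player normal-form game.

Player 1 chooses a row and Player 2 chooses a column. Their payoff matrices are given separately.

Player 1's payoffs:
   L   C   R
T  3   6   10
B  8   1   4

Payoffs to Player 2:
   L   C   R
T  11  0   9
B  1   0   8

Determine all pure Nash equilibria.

Mark each player's best response to every combination of opponents' strategies; a profile where every player is best-responding is a pure Nash equilibrium.
Player 1 against L: payoffs 3, 8 → best response B.
Player 1 against C: payoffs 6, 1 → best response T.
Player 1 against R: payoffs 10, 4 → best response T.
Player 2 against T: payoffs 11, 0, 9 → best response L.
Player 2 against B: payoffs 1, 0, 8 → best response R.
No profile is a mutual best response for all players.

none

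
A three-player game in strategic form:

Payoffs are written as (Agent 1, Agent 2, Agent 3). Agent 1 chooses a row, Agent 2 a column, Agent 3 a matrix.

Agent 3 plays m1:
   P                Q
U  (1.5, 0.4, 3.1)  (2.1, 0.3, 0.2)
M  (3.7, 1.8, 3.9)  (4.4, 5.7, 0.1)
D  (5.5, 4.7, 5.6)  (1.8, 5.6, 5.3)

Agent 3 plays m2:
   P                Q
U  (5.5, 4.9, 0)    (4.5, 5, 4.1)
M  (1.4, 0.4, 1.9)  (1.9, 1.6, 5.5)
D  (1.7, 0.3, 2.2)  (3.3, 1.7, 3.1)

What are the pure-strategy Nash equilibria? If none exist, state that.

Check each profile: it is a Nash equilibrium iff no player can strictly gain by switching unilaterally.
(U, P, m1): Agent 1 can switch to M (1.5 → 3.7). Not NE.
(U, P, m2): Agent 2 can switch to Q (4.9 → 5). Not NE.
(U, Q, m1): Agent 1 can switch to M (2.1 → 4.4). Not NE.
(U, Q, m2): Agent 1 gets 4.5, best alternative 3.3; Agent 2 gets 5, best alternative 4.9; Agent 3 gets 4.1, best alternative 0.2. No profitable deviation — NE.
(M, P, m1): Agent 1 can switch to D (3.7 → 5.5). Not NE.
(M, P, m2): Agent 1 can switch to U (1.4 → 5.5). Not NE.
(M, Q, m1): Agent 3 can switch to m2 (0.1 → 5.5). Not NE.
(M, Q, m2): Agent 1 can switch to U (1.9 → 4.5). Not NE.
(D, P, m1): Agent 2 can switch to Q (4.7 → 5.6). Not NE.
(D, P, m2): Agent 1 can switch to U (1.7 → 5.5). Not NE.
(D, Q, m1): Agent 1 can switch to U (1.8 → 2.1). Not NE.
(The remaining 1 profile has a profitable deviation by the same check.)

Pure NE: (U, Q, m2)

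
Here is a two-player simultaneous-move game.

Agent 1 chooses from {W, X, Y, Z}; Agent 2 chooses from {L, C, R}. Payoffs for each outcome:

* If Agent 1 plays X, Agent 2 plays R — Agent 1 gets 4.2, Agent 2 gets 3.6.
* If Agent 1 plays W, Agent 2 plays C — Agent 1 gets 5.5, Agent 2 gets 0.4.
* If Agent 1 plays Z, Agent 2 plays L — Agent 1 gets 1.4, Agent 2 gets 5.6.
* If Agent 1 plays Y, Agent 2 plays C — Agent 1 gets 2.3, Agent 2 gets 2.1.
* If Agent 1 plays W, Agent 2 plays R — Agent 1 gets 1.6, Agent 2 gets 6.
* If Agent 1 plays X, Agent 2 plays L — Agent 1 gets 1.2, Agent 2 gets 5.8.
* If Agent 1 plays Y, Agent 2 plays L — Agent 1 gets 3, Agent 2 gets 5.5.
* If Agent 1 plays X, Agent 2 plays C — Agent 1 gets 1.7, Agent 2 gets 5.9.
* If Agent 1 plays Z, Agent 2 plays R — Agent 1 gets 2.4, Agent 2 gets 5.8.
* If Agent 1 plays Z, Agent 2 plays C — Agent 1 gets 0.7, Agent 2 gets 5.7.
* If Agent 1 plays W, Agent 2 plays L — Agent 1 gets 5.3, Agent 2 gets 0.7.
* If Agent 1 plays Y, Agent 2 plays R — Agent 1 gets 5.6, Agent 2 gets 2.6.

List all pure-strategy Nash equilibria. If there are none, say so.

Agent 1 against L: payoffs 5.3, 1.2, 3, 1.4 → best response W.
Agent 1 against C: payoffs 5.5, 1.7, 2.3, 0.7 → best response W.
Agent 1 against R: payoffs 1.6, 4.2, 5.6, 2.4 → best response Y.
Agent 2 against W: payoffs 0.7, 0.4, 6 → best response R.
Agent 2 against X: payoffs 5.8, 5.9, 3.6 → best response C.
Agent 2 against Y: payoffs 5.5, 2.1, 2.6 → best response L.
Agent 2 against Z: payoffs 5.6, 5.7, 5.8 → best response R.
No profile is a mutual best response for all players.

none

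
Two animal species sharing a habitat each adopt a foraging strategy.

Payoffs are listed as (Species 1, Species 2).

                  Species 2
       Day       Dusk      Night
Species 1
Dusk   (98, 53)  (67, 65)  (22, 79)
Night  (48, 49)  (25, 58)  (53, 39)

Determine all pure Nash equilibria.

none

Species 1 against Day: payoffs 98, 48 → best response Dusk.
Species 1 against Dusk: payoffs 67, 25 → best response Dusk.
Species 1 against Night: payoffs 22, 53 → best response Night.
Species 2 against Dusk: payoffs 53, 65, 79 → best response Night.
Species 2 against Night: payoffs 49, 58, 39 → best response Dusk.
No profile is a mutual best response for all players.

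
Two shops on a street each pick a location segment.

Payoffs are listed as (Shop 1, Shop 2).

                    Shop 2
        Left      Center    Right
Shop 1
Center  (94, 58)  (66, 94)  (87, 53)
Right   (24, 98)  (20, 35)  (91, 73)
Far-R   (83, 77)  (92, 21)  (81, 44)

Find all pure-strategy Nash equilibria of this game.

There is no pure-strategy Nash equilibrium.

Shop 1 against Left: payoffs 94, 24, 83 → best response Center.
Shop 1 against Center: payoffs 66, 20, 92 → best response Far-R.
Shop 1 against Right: payoffs 87, 91, 81 → best response Right.
Shop 2 against Center: payoffs 58, 94, 53 → best response Center.
Shop 2 against Right: payoffs 98, 35, 73 → best response Left.
Shop 2 against Far-R: payoffs 77, 21, 44 → best response Left.
No profile is a mutual best response for all players.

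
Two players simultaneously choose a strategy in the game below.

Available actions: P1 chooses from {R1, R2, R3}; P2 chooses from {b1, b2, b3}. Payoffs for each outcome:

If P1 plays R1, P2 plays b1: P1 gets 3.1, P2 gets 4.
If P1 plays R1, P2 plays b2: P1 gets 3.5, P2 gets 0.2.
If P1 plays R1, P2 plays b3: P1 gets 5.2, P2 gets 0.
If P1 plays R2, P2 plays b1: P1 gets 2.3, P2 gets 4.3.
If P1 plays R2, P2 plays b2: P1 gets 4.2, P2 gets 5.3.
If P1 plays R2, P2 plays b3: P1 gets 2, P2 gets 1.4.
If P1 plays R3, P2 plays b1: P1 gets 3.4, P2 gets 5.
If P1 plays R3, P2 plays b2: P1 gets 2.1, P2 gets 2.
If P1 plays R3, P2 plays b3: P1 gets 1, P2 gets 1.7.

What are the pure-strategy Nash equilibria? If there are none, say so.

The pure Nash equilibria are (R2, b2) and (R3, b1).

For each strategy profile, look for a profitable unilateral deviation.
(R1, b1): P1 can switch to R3 (3.1 → 3.4). Not NE.
(R1, b2): P1 can switch to R2 (3.5 → 4.2). Not NE.
(R1, b3): P2 can switch to b1 (0 → 4). Not NE.
(R2, b1): P1 can switch to R1 (2.3 → 3.1). Not NE.
(R2, b2): P1 gets 4.2, best alternative 3.5; P2 gets 5.3, best alternative 4.3. No profitable deviation — NE.
(R2, b3): P1 can switch to R1 (2 → 5.2). Not NE.
(R3, b1): P1 gets 3.4, best alternative 3.1; P2 gets 5, best alternative 2. No profitable deviation — NE.
(R3, b2): P1 can switch to R1 (2.1 → 3.5). Not NE.
(The remaining 1 profile has a profitable deviation by the same check.)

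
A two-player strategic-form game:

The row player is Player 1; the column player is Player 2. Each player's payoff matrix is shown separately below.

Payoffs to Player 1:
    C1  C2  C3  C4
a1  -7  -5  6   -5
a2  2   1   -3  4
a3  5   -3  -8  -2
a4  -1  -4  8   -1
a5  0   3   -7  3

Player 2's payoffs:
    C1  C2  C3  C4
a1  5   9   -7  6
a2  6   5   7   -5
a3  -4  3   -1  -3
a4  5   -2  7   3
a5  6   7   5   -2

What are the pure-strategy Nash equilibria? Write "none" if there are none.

Player 1 against C1: payoffs -7, 2, 5, -1, 0 → best response a3.
Player 1 against C2: payoffs -5, 1, -3, -4, 3 → best response a5.
Player 1 against C3: payoffs 6, -3, -8, 8, -7 → best response a4.
Player 1 against C4: payoffs -5, 4, -2, -1, 3 → best response a2.
Player 2 against a1: payoffs 5, 9, -7, 6 → best response C2.
Player 2 against a2: payoffs 6, 5, 7, -5 → best response C3.
Player 2 against a3: payoffs -4, 3, -1, -3 → best response C2.
Player 2 against a4: payoffs 5, -2, 7, 3 → best response C3.
Player 2 against a5: payoffs 6, 7, 5, -2 → best response C2.
Mutual best responses: (a4, C3); (a5, C2).

Pure-strategy Nash equilibria: (a4, C3), (a5, C2)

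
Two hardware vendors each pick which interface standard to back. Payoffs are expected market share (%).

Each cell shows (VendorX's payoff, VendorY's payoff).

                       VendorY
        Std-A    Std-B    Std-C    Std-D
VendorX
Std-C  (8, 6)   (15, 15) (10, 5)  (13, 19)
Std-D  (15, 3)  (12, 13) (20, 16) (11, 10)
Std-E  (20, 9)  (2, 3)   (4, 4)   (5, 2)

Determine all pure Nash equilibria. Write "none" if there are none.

For each strategy profile, look for a profitable unilateral deviation.
(Std-C, Std-A): VendorX can switch to Std-D (8 → 15). Not NE.
(Std-C, Std-B): VendorY can switch to Std-D (15 → 19). Not NE.
(Std-C, Std-C): VendorX can switch to Std-D (10 → 20). Not NE.
(Std-C, Std-D): VendorX gets 13, best alternative 11; VendorY gets 19, best alternative 15. No profitable deviation — NE.
(Std-D, Std-A): VendorX can switch to Std-E (15 → 20). Not NE.
(Std-D, Std-B): VendorX can switch to Std-C (12 → 15). Not NE.
(Std-D, Std-C): VendorX gets 20, best alternative 10; VendorY gets 16, best alternative 13. No profitable deviation — NE.
(Std-D, Std-D): VendorX can switch to Std-C (11 → 13). Not NE.
(Std-E, Std-A): VendorX gets 20, best alternative 15; VendorY gets 9, best alternative 4. No profitable deviation — NE.
(The remaining 3 profiles each have a profitable deviation by the same check.)

Pure-strategy Nash equilibria: (Std-C, Std-D), (Std-D, Std-C), (Std-E, Std-A)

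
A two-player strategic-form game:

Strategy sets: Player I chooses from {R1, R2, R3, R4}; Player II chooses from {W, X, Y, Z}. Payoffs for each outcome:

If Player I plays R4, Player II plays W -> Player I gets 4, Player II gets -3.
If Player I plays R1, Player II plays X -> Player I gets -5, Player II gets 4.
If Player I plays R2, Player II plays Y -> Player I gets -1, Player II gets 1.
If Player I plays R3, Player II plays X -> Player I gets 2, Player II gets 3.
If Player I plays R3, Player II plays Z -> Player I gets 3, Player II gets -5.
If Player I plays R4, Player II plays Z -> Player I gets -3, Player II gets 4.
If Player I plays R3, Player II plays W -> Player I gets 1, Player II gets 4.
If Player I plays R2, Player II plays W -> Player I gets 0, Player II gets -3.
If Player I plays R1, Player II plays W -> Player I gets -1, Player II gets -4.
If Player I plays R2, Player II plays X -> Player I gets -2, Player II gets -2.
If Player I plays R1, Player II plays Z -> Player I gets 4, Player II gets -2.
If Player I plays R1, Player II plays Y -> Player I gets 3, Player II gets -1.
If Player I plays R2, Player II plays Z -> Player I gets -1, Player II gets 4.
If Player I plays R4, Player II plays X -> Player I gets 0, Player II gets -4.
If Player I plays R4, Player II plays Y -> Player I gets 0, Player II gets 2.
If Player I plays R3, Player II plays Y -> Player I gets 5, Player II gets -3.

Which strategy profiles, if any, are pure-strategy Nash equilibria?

Check each profile: it is a Nash equilibrium iff no player can strictly gain by switching unilaterally.
(R1, W): Player I can switch to R2 (-1 → 0). Not NE.
(R1, X): Player I can switch to R2 (-5 → -2). Not NE.
(R1, Y): Player I can switch to R3 (3 → 5). Not NE.
(R1, Z): Player II can switch to X (-2 → 4). Not NE.
(R2, W): Player I can switch to R3 (0 → 1). Not NE.
(R2, X): Player I can switch to R3 (-2 → 2). Not NE.
(R2, Y): Player I can switch to R1 (-1 → 3). Not NE.
(R2, Z): Player I can switch to R1 (-1 → 4). Not NE.
(R3, W): Player I can switch to R4 (1 → 4). Not NE.
(R3, X): Player II can switch to W (3 → 4). Not NE.
(The remaining 6 profiles each have a profitable deviation by the same check.)

There is no pure-strategy Nash equilibrium.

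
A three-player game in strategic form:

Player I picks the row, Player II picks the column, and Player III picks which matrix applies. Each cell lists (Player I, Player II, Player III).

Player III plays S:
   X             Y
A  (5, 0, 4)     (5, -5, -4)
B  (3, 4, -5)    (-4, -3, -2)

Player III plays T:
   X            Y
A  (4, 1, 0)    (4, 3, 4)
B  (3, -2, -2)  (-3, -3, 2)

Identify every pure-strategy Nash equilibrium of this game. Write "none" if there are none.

The pure Nash equilibria are (A, X, S) and (A, Y, T).

(A, X, S): Player I gets 5, best alternative 3; Player II gets 0, best alternative -5; Player III gets 4, best alternative 0. No profitable deviation — NE.
(A, X, T): Player II can switch to Y (1 → 3). Not NE.
(A, Y, S): Player II can switch to X (-5 → 0). Not NE.
(A, Y, T): Player I gets 4, best alternative -3; Player II gets 3, best alternative 1; Player III gets 4, best alternative -4. No profitable deviation — NE.
(B, X, S): Player I can switch to A (3 → 5). Not NE.
(B, X, T): Player I can switch to A (3 → 4). Not NE.
(B, Y, S): Player I can switch to A (-4 → 5). Not NE.
(B, Y, T): Player I can switch to A (-3 → 4). Not NE.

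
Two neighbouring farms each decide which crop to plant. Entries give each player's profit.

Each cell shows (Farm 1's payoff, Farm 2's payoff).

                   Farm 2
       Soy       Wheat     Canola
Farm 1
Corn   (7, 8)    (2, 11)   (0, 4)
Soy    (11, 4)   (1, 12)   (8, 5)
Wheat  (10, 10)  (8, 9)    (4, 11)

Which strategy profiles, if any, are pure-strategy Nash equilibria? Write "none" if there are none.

No pure-strategy Nash equilibrium.

Farm 1 against Soy: payoffs 7, 11, 10 → best response Soy.
Farm 1 against Wheat: payoffs 2, 1, 8 → best response Wheat.
Farm 1 against Canola: payoffs 0, 8, 4 → best response Soy.
Farm 2 against Corn: payoffs 8, 11, 4 → best response Wheat.
Farm 2 against Soy: payoffs 4, 12, 5 → best response Wheat.
Farm 2 against Wheat: payoffs 10, 9, 11 → best response Canola.
No profile is a mutual best response for all players.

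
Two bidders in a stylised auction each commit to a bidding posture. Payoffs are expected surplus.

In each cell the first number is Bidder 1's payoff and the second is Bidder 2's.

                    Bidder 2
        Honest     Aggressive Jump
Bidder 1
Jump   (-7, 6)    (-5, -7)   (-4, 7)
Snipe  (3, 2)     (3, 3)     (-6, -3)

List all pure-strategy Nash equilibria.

(Jump, Jump) and (Snipe, Aggressive)

For each strategy profile, look for a profitable unilateral deviation.
(Jump, Honest): Bidder 1 can switch to Snipe (-7 → 3). Not NE.
(Jump, Aggressive): Bidder 1 can switch to Snipe (-5 → 3). Not NE.
(Jump, Jump): Bidder 1 gets -4, best alternative -6; Bidder 2 gets 7, best alternative 6. No profitable deviation — NE.
(Snipe, Honest): Bidder 2 can switch to Aggressive (2 → 3). Not NE.
(Snipe, Aggressive): Bidder 1 gets 3, best alternative -5; Bidder 2 gets 3, best alternative 2. No profitable deviation — NE.
(Snipe, Jump): Bidder 1 can switch to Jump (-6 → -4). Not NE.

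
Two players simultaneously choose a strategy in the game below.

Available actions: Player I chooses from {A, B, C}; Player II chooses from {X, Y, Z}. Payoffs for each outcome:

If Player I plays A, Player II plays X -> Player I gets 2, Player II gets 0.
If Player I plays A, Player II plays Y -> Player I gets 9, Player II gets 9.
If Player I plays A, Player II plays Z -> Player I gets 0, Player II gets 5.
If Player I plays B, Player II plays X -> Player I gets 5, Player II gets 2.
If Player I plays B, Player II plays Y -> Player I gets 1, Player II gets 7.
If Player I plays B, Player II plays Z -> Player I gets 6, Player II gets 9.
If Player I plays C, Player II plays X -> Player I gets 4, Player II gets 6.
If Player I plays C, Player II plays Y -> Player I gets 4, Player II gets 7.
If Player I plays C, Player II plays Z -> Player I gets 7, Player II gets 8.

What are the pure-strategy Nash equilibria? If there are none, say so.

(A, Y); (C, Z)

Mark each player's best response to every combination of opponents' strategies; a profile where every player is best-responding is a pure Nash equilibrium.
Player I against X: payoffs 2, 5, 4 → best response B.
Player I against Y: payoffs 9, 1, 4 → best response A.
Player I against Z: payoffs 0, 6, 7 → best response C.
Player II against A: payoffs 0, 9, 5 → best response Y.
Player II against B: payoffs 2, 7, 9 → best response Z.
Player II against C: payoffs 6, 7, 8 → best response Z.
Mutual best responses: (A, Y); (C, Z).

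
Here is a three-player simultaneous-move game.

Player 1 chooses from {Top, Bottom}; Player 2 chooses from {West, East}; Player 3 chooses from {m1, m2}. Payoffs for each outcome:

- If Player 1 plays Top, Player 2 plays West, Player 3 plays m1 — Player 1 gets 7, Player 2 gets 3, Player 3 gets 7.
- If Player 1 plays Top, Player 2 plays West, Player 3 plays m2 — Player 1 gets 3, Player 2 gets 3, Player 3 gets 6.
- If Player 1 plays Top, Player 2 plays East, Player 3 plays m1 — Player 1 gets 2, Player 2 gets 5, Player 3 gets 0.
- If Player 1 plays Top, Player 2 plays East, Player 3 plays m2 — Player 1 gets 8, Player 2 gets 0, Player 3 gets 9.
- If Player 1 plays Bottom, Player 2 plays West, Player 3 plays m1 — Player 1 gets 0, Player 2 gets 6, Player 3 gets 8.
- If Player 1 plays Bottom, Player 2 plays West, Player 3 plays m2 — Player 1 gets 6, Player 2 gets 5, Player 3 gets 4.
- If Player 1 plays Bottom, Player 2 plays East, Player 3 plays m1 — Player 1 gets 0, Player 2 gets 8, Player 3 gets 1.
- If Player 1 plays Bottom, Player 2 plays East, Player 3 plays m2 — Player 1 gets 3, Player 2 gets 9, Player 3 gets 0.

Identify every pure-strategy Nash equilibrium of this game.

(Top, West, m1): Player 2 can switch to East (3 → 5). Not NE.
(Top, West, m2): Player 1 can switch to Bottom (3 → 6). Not NE.
(Top, East, m1): Player 3 can switch to m2 (0 → 9). Not NE.
(Top, East, m2): Player 2 can switch to West (0 → 3). Not NE.
(Bottom, West, m1): Player 1 can switch to Top (0 → 7). Not NE.
(Bottom, West, m2): Player 2 can switch to East (5 → 9). Not NE.
(The remaining 2 profiles each have a profitable deviation by the same check.)

There is no pure-strategy Nash equilibrium.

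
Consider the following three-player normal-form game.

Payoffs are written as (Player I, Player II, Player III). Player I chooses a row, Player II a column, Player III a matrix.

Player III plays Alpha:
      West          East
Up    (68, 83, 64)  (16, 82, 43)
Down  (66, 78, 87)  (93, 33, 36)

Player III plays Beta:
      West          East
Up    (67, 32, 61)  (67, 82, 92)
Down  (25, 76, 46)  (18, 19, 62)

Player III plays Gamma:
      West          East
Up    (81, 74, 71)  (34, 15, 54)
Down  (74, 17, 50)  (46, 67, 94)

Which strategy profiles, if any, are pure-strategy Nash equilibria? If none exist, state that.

(Up, West, Gamma), (Up, East, Beta), (Down, East, Gamma)

Check each profile: it is a Nash equilibrium iff no player can strictly gain by switching unilaterally.
(Up, West, Alpha): Player III can switch to Gamma (64 → 71). Not NE.
(Up, West, Beta): Player II can switch to East (32 → 82). Not NE.
(Up, West, Gamma): Player I gets 81, best alternative 74; Player II gets 74, best alternative 15; Player III gets 71, best alternative 64. No profitable deviation — NE.
(Up, East, Alpha): Player I can switch to Down (16 → 93). Not NE.
(Up, East, Beta): Player I gets 67, best alternative 18; Player II gets 82, best alternative 32; Player III gets 92, best alternative 54. No profitable deviation — NE.
(Up, East, Gamma): Player I can switch to Down (34 → 46). Not NE.
(Down, West, Alpha): Player I can switch to Up (66 → 68). Not NE.
(Down, West, Beta): Player I can switch to Up (25 → 67). Not NE.
(Down, West, Gamma): Player I can switch to Up (74 → 81). Not NE.
(Down, East, Alpha): Player II can switch to West (33 → 78). Not NE.
(Down, East, Beta): Player I can switch to Up (18 → 67). Not NE.
(Down, East, Gamma): Player I gets 46, best alternative 34; Player II gets 67, best alternative 17; Player III gets 94, best alternative 62. No profitable deviation — NE.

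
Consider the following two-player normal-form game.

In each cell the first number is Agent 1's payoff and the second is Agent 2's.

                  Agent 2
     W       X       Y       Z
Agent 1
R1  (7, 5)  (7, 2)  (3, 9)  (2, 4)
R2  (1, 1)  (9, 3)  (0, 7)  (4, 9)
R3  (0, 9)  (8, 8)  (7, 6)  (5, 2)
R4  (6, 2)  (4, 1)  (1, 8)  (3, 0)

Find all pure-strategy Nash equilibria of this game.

Agent 1 against W: payoffs 7, 1, 0, 6 → best response R1.
Agent 1 against X: payoffs 7, 9, 8, 4 → best response R2.
Agent 1 against Y: payoffs 3, 0, 7, 1 → best response R3.
Agent 1 against Z: payoffs 2, 4, 5, 3 → best response R3.
Agent 2 against R1: payoffs 5, 2, 9, 4 → best response Y.
Agent 2 against R2: payoffs 1, 3, 7, 9 → best response Z.
Agent 2 against R3: payoffs 9, 8, 6, 2 → best response W.
Agent 2 against R4: payoffs 2, 1, 8, 0 → best response Y.
No profile is a mutual best response for all players.

There is no pure-strategy Nash equilibrium.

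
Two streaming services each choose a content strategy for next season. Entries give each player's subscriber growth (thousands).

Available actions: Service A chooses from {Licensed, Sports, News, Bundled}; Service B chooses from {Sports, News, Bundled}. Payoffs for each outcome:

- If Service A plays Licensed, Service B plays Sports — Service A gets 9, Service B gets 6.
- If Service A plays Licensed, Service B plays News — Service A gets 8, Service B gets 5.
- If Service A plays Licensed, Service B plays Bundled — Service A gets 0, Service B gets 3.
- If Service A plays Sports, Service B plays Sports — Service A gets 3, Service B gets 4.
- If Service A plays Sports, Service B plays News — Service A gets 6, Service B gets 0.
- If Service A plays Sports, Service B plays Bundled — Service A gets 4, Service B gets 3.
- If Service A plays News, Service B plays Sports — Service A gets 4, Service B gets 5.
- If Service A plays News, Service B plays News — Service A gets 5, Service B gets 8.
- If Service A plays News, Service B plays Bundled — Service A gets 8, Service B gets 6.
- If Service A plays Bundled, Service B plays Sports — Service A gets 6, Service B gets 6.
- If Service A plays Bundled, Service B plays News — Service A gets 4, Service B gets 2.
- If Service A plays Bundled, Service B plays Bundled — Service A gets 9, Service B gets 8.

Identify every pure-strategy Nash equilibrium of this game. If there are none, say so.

For each player, find the best response to each opponent profile; mutual best responses are the pure NE.
Service A against Sports: payoffs 9, 3, 4, 6 → best response Licensed.
Service A against News: payoffs 8, 6, 5, 4 → best response Licensed.
Service A against Bundled: payoffs 0, 4, 8, 9 → best response Bundled.
Service B against Licensed: payoffs 6, 5, 3 → best response Sports.
Service B against Sports: payoffs 4, 0, 3 → best response Sports.
Service B against News: payoffs 5, 8, 6 → best response News.
Service B against Bundled: payoffs 6, 2, 8 → best response Bundled.
Mutual best responses: (Licensed, Sports); (Bundled, Bundled).

(Licensed, Sports); (Bundled, Bundled)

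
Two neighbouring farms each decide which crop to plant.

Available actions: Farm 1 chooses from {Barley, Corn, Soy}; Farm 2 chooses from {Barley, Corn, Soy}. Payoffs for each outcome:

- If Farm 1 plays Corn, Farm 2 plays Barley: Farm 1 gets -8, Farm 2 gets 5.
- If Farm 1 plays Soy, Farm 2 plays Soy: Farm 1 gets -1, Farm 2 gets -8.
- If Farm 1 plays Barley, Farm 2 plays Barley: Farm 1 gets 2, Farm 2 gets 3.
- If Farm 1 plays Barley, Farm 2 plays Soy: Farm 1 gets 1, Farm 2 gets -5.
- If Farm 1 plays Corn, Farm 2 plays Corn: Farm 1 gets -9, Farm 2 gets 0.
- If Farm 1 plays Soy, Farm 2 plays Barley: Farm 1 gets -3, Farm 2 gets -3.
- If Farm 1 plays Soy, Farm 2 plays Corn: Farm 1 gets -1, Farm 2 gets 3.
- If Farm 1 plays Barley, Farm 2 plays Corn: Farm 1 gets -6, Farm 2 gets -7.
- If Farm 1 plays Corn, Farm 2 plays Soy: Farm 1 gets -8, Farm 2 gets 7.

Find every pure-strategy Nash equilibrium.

Pure-strategy Nash equilibria: (Barley, Barley) and (Soy, Corn)

For each strategy profile, look for a profitable unilateral deviation.
(Barley, Barley): Farm 1 gets 2, best alternative -3; Farm 2 gets 3, best alternative -5. No profitable deviation — NE.
(Barley, Corn): Farm 1 can switch to Soy (-6 → -1). Not NE.
(Barley, Soy): Farm 2 can switch to Barley (-5 → 3). Not NE.
(Corn, Barley): Farm 1 can switch to Barley (-8 → 2). Not NE.
(Corn, Corn): Farm 1 can switch to Barley (-9 → -6). Not NE.
(Corn, Soy): Farm 1 can switch to Barley (-8 → 1). Not NE.
(Soy, Barley): Farm 1 can switch to Barley (-3 → 2). Not NE.
(Soy, Corn): Farm 1 gets -1, best alternative -6; Farm 2 gets 3, best alternative -3. No profitable deviation — NE.
(Soy, Soy): Farm 1 can switch to Barley (-1 → 1). Not NE.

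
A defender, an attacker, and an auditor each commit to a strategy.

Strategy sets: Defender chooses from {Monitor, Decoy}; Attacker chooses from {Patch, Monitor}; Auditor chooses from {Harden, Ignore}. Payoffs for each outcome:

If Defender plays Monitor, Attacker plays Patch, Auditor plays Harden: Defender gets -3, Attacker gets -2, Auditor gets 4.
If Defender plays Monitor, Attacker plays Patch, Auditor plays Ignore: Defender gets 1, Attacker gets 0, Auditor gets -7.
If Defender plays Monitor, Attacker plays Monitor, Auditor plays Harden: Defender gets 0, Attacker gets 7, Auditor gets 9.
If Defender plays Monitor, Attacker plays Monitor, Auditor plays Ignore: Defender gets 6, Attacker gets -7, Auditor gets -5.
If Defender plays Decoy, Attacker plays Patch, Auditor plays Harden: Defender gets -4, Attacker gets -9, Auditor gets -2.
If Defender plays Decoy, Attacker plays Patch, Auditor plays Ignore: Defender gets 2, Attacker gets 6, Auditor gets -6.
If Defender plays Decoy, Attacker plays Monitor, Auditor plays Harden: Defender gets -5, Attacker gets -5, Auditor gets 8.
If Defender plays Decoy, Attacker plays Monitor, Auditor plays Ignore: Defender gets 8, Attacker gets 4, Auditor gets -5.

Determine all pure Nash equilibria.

For each player, find the best response to each opponent profile; mutual best responses are the pure NE.
Defender against (Patch, Harden): payoffs -3, -4 → best response Monitor.
Defender against (Patch, Ignore): payoffs 1, 2 → best response Decoy.
Defender against (Monitor, Harden): payoffs 0, -5 → best response Monitor.
Defender against (Monitor, Ignore): payoffs 6, 8 → best response Decoy.
Attacker against (Monitor, Harden): payoffs -2, 7 → best response Monitor.
Attacker against (Monitor, Ignore): payoffs 0, -7 → best response Patch.
Attacker against (Decoy, Harden): payoffs -9, -5 → best response Monitor.
Attacker against (Decoy, Ignore): payoffs 6, 4 → best response Patch.
Auditor against (Monitor, Patch): payoffs 4, -7 → best response Harden.
Auditor against (Monitor, Monitor): payoffs 9, -5 → best response Harden.
Auditor against (Decoy, Patch): payoffs -2, -6 → best response Harden.
Auditor against (Decoy, Monitor): payoffs 8, -5 → best response Harden.
Mutual best responses: (Monitor, Monitor, Harden).

(Monitor, Monitor, Harden)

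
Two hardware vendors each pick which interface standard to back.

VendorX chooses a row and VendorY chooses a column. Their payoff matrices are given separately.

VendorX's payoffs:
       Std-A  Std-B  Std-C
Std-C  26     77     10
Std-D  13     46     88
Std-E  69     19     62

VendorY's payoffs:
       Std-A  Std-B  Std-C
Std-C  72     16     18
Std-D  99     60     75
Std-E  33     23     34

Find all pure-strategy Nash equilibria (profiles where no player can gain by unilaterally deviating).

VendorX against Std-A: payoffs 26, 13, 69 → best response Std-E.
VendorX against Std-B: payoffs 77, 46, 19 → best response Std-C.
VendorX against Std-C: payoffs 10, 88, 62 → best response Std-D.
VendorY against Std-C: payoffs 72, 16, 18 → best response Std-A.
VendorY against Std-D: payoffs 99, 60, 75 → best response Std-A.
VendorY against Std-E: payoffs 33, 23, 34 → best response Std-C.
No profile is a mutual best response for all players.

This game has no pure Nash equilibrium.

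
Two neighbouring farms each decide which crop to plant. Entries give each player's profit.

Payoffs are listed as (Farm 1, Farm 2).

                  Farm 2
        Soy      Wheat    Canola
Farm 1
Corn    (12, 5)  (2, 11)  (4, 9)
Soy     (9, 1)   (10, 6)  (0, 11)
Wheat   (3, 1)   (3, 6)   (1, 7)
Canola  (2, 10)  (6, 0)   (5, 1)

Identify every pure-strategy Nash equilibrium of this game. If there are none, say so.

Check each profile: it is a Nash equilibrium iff no player can strictly gain by switching unilaterally.
(Corn, Soy): Farm 2 can switch to Wheat (5 → 11). Not NE.
(Corn, Wheat): Farm 1 can switch to Soy (2 → 10). Not NE.
(Corn, Canola): Farm 1 can switch to Canola (4 → 5). Not NE.
(Soy, Soy): Farm 1 can switch to Corn (9 → 12). Not NE.
(Soy, Wheat): Farm 2 can switch to Canola (6 → 11). Not NE.
(Soy, Canola): Farm 1 can switch to Corn (0 → 4). Not NE.
(Wheat, Soy): Farm 1 can switch to Corn (3 → 12). Not NE.
(Wheat, Wheat): Farm 1 can switch to Soy (3 → 10). Not NE.
(Wheat, Canola): Farm 1 can switch to Corn (1 → 4). Not NE.
(Canola, Soy): Farm 1 can switch to Corn (2 → 12). Not NE.
(The remaining 2 profiles each have a profitable deviation by the same check.)

No pure-strategy Nash equilibrium.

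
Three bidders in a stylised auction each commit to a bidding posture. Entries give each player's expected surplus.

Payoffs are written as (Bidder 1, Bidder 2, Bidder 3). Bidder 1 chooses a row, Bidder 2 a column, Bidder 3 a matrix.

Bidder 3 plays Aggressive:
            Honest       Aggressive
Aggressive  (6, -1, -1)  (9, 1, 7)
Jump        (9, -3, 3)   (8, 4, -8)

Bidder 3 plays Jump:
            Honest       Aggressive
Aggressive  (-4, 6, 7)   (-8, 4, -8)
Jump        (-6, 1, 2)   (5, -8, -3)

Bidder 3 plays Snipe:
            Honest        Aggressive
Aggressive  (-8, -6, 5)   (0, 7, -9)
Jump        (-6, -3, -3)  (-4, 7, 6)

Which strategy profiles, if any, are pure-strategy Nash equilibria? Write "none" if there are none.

(Aggressive, Honest, Jump), (Aggressive, Aggressive, Aggressive)

Bidder 1 against (Honest, Aggressive): payoffs 6, 9 → best response Jump.
Bidder 1 against (Honest, Jump): payoffs -4, -6 → best response Aggressive.
Bidder 1 against (Honest, Snipe): payoffs -8, -6 → best response Jump.
Bidder 1 against (Aggressive, Aggressive): payoffs 9, 8 → best response Aggressive.
Bidder 1 against (Aggressive, Jump): payoffs -8, 5 → best response Jump.
Bidder 1 against (Aggressive, Snipe): payoffs 0, -4 → best response Aggressive.
Bidder 2 against (Aggressive, Aggressive): payoffs -1, 1 → best response Aggressive.
Bidder 2 against (Aggressive, Jump): payoffs 6, 4 → best response Honest.
Bidder 2 against (Aggressive, Snipe): payoffs -6, 7 → best response Aggressive.
Bidder 2 against (Jump, Aggressive): payoffs -3, 4 → best response Aggressive.
Bidder 2 against (Jump, Jump): payoffs 1, -8 → best response Honest.
Bidder 2 against (Jump, Snipe): payoffs -3, 7 → best response Aggressive.
Bidder 3 against (Aggressive, Honest): payoffs -1, 7, 5 → best response Jump.
Bidder 3 against (Aggressive, Aggressive): payoffs 7, -8, -9 → best response Aggressive.
Bidder 3 against (Jump, Honest): payoffs 3, 2, -3 → best response Aggressive.
Bidder 3 against (Jump, Aggressive): payoffs -8, -3, 6 → best response Snipe.
Mutual best responses: (Aggressive, Honest, Jump); (Aggressive, Aggressive, Aggressive).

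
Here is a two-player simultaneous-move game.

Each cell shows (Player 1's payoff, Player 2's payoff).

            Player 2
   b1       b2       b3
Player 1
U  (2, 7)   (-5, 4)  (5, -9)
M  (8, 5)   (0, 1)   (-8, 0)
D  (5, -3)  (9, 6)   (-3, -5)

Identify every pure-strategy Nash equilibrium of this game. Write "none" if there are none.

For each player, find the best response to each opponent profile; mutual best responses are the pure NE.
Player 1 against b1: payoffs 2, 8, 5 → best response M.
Player 1 against b2: payoffs -5, 0, 9 → best response D.
Player 1 against b3: payoffs 5, -8, -3 → best response U.
Player 2 against U: payoffs 7, 4, -9 → best response b1.
Player 2 against M: payoffs 5, 1, 0 → best response b1.
Player 2 against D: payoffs -3, 6, -5 → best response b2.
Mutual best responses: (M, b1); (D, b2).

Pure-strategy Nash equilibria: (M, b1), (D, b2)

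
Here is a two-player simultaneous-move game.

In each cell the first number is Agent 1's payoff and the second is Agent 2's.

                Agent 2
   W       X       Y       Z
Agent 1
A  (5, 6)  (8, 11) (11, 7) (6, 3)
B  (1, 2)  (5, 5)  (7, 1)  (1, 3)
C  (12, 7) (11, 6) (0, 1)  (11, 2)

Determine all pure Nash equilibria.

The unique pure-strategy Nash equilibrium is (C, W).

For each player, find the best response to each opponent profile; mutual best responses are the pure NE.
Agent 1 against W: payoffs 5, 1, 12 → best response C.
Agent 1 against X: payoffs 8, 5, 11 → best response C.
Agent 1 against Y: payoffs 11, 7, 0 → best response A.
Agent 1 against Z: payoffs 6, 1, 11 → best response C.
Agent 2 against A: payoffs 6, 11, 7, 3 → best response X.
Agent 2 against B: payoffs 2, 5, 1, 3 → best response X.
Agent 2 against C: payoffs 7, 6, 1, 2 → best response W.
Mutual best responses: (C, W).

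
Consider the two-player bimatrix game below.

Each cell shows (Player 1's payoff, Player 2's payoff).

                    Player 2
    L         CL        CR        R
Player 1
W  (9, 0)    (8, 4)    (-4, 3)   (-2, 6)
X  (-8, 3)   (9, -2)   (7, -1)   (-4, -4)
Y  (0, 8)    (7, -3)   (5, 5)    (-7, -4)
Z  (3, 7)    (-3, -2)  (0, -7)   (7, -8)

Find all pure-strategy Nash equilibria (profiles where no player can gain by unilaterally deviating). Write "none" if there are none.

This game has no pure Nash equilibrium.

(W, L): Player 2 can switch to CL (0 → 4). Not NE.
(W, CL): Player 1 can switch to X (8 → 9). Not NE.
(W, CR): Player 1 can switch to X (-4 → 7). Not NE.
(W, R): Player 1 can switch to Z (-2 → 7). Not NE.
(X, L): Player 1 can switch to W (-8 → 9). Not NE.
(X, CL): Player 2 can switch to L (-2 → 3). Not NE.
(X, CR): Player 2 can switch to L (-1 → 3). Not NE.
(X, R): Player 1 can switch to W (-4 → -2). Not NE.
(Y, L): Player 1 can switch to W (0 → 9). Not NE.
(Y, CL): Player 1 can switch to W (7 → 8). Not NE.
(Y, CR): Player 1 can switch to X (5 → 7). Not NE.
(Y, R): Player 1 can switch to W (-7 → -2). Not NE.
(The remaining 4 profiles each have a profitable deviation by the same check.)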